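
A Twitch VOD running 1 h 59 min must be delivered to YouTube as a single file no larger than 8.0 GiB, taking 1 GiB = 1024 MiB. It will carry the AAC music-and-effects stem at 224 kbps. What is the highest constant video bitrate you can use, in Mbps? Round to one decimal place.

Budget: 8.0 GiB = 68719.5 Mb.
1 h 59 min = 119 min = 7140 s
Total bitrate budget: 68719.5 Mb / 7140 s = 9.625 Mbps.
Audio: 224 kbps = 0.224 Mbps.
Video: 9.625 − 0.224 = 9.401 Mbps.

9.4 Mbps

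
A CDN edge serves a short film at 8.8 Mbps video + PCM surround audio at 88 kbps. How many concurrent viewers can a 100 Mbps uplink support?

11

Audio: 88 kbps = 0.088 Mbps.
Per-viewer media rate: 8.888 Mbps.
100 Mbps = 100.0 Mbps; 100.0 / 8.888 = 11.25 → 11 viewers.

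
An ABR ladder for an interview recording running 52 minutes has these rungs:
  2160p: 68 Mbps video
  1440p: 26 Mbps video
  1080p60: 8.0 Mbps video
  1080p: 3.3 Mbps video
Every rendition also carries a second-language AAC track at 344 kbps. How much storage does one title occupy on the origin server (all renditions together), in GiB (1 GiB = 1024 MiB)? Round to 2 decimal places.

38.75 GiB

52 min = 3120 s
Audio: 344 kbps = 0.344 Mbps.
Sum of rendition bitrates: (68+0.344) + (26+0.344) + (8.0+0.344) + (3.3+0.344) = 106.676 Mbps.
× 3120 s = 332,829 Mb = 41,604 MB = 38.75 GiB.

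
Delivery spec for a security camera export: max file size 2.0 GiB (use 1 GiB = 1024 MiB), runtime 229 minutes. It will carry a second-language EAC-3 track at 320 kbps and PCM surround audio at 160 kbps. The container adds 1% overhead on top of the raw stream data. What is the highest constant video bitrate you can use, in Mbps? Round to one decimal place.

0.8 Mbps

Budget: 2.0 GiB = 17179.9 Mb.
Stream payload after overhead: 17179.9 / 1.01 = 17009.8 Mb.
229 min = 13740 s
Total bitrate budget: 17009.8 Mb / 13740 s = 1.238 Mbps.
Audio total: 320 + 160 = 480 kbps = 0.480 Mbps.
Video: 1.238 − 0.480 = 0.758 Mbps.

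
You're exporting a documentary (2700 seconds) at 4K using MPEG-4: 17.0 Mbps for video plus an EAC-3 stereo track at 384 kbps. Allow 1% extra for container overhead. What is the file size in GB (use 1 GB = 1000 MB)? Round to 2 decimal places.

Audio: 384 kbps = 0.384 Mbps.
Total bitrate: 17.0 + 0.384 = 17.384 Mbps.
Stream data: 17.384 Mbps × 2700 s = 46936.8 Mb.
With 1% container overhead: ×1.01.
47,406 Mb ÷ 8 = 5,926 MB → 5.926 GB.

5.93 GB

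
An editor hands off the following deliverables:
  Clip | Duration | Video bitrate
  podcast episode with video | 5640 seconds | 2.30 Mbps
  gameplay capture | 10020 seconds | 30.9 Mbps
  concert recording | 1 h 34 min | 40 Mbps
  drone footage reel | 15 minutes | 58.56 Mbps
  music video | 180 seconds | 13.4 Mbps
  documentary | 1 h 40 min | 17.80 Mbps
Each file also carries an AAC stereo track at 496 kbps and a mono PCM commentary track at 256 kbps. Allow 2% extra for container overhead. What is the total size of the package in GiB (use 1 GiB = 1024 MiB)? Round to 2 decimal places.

86.85 GiB

Audio total: 496 + 256 = 752 kbps = 0.752 Mbps.
podcast episode with video: 3.052 Mbps × 5640 s × 1.02 = 17557.5 Mb
gameplay capture: 31.652 Mbps × 10020 s × 1.02 = 323496.1 Mb
concert recording: 40.752 Mbps × 5640 s × 1.02 = 234438.1 Mb
drone footage reel: 59.312 Mbps × 900 s × 1.02 = 54448.4 Mb
music video: 14.152 Mbps × 180 s × 1.02 = 2598.3 Mb
documentary: 18.552 Mbps × 6000 s × 1.02 = 113538.2 Mb
Total: 746076.7 Mb = 93259.6 MB.
= 86.85 GiB.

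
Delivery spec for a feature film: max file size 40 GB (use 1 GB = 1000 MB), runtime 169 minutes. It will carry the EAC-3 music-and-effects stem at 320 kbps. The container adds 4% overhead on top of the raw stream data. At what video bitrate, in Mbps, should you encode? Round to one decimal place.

30.0 Mbps

Budget: 40 GB = 320000.0 Mb.
Stream payload after overhead: 320000.0 / 1.04 = 307692.3 Mb.
169 min = 10140 s
Total bitrate budget: 307692.3 Mb / 10140 s = 30.344 Mbps.
Audio: 320 kbps = 0.320 Mbps.
Video: 30.344 − 0.320 = 30.024 Mbps.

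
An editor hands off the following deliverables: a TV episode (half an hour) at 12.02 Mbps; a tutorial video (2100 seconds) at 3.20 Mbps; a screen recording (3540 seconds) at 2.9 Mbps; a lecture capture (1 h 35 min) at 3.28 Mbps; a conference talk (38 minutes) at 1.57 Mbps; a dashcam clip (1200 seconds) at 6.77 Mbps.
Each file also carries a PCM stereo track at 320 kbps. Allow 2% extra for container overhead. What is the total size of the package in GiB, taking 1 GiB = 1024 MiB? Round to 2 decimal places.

8.83 GiB

Audio: 320 kbps = 0.320 Mbps.
TV episode: 12.340 Mbps × 1800 s × 1.02 = 22656.2 Mb
tutorial video: 3.520 Mbps × 2100 s × 1.02 = 7539.8 Mb
screen recording: 3.220 Mbps × 3540 s × 1.02 = 11626.8 Mb
lecture capture: 3.600 Mbps × 5700 s × 1.02 = 20930.4 Mb
conference talk: 1.890 Mbps × 2280 s × 1.02 = 4395.4 Mb
dashcam clip: 7.090 Mbps × 1200 s × 1.02 = 8678.2 Mb
Total: 75826.8 Mb = 9478.4 MB.
= 8.827 GiB.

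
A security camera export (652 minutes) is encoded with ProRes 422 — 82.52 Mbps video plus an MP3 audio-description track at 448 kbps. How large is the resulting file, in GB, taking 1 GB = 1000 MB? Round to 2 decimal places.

405.71 GB

652 min = 39120 s
Audio: 448 kbps = 0.448 Mbps.
Total bitrate: 82.52 + 0.448 = 82.968 Mbps.
Stream data: 82.968 Mbps × 39120 s = 3245708.2 Mb.
3,245,708 Mb ÷ 8 = 405,714 MB → 405.7 GB.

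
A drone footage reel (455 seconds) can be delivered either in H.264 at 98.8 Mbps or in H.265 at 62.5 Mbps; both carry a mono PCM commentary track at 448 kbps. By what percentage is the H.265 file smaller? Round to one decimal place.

36.6%

Audio: 448 kbps = 0.448 Mbps.
H.264: 99.248 Mbps × 455 s = 45157.8 Mb = 5.645 GB.
H.265: 62.948 Mbps × 455 s = 28641.3 Mb = 3.580 GB.
Reduction: (1 − 3.580/5.645) × 100 = 36.58%.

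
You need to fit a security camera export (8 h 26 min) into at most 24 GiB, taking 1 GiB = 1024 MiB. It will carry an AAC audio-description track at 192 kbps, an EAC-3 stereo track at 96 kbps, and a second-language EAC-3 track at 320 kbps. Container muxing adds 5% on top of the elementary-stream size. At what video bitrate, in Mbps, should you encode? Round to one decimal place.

5.9 Mbps

Budget: 24 GiB = 206158.4 Mb.
Stream payload after overhead: 206158.4 / 1.05 = 196341.4 Mb.
8 h 26 min = 506 min = 30360 s
Total bitrate budget: 196341.4 Mb / 30360 s = 6.467 Mbps.
Audio total: 192 + 96 + 320 = 608 kbps = 0.608 Mbps.
Video: 6.467 − 0.608 = 5.859 Mbps.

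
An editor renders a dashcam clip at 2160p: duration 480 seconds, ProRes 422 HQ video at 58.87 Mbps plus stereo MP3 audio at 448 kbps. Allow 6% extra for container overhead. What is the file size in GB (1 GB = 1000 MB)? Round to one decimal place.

Audio: 448 kbps = 0.448 Mbps.
Total bitrate: 58.87 + 0.448 = 59.318 Mbps.
Stream data: 59.318 Mbps × 480 s = 28472.6 Mb.
With 6% container overhead: ×1.06.
30,181 Mb ÷ 8 = 3,773 MB → 3.773 GB.

3.8 GB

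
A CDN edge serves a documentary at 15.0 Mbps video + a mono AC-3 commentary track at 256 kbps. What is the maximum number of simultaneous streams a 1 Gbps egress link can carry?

65

Audio: 256 kbps = 0.256 Mbps.
Per-viewer media rate: 15.256 Mbps.
1 Gbps = 1,000 Mbps; 1,000 / 15.256 = 65.55 → 65 viewers.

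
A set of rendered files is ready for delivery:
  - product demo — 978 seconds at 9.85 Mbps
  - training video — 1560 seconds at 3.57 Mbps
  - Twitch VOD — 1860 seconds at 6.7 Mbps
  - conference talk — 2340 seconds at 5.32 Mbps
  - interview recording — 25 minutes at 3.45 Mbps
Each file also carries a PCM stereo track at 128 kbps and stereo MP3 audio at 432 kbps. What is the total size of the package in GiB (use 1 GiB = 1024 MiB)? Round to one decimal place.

5.8 GiB

Audio total: 128 + 432 = 560 kbps = 0.560 Mbps.
product demo: 10.410 Mbps × 978 s = 10181.0 Mb
training video: 4.130 Mbps × 1560 s = 6442.8 Mb
Twitch VOD: 7.260 Mbps × 1860 s = 13503.6 Mb
conference talk: 5.880 Mbps × 2340 s = 13759.2 Mb
interview recording: 4.010 Mbps × 1500 s = 6015.0 Mb
Total: 49901.6 Mb = 6237.7 MB.
= 5.809 GiB.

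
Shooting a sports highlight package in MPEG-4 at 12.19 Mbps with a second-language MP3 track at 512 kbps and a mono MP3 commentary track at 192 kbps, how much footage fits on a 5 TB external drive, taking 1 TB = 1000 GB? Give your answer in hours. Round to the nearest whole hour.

Audio total: 512 + 192 = 704 kbps = 0.704 Mbps.
Total bitrate: 12.19 + 0.704 = 12.894 Mbps.
Capacity: 5 TB = 40,000,000 Mb.
Recording time: 40,000,000 / 12.894 = 3,102,218 s ≈ 862 hours.

862 hours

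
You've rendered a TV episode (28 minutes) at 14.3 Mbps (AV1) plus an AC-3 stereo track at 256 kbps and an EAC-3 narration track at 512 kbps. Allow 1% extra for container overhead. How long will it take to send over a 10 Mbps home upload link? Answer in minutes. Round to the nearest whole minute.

28 min = 1680 s
Audio total: 256 + 512 = 768 kbps = 0.768 Mbps.
Total bitrate: 15.068 Mbps.
File: 15.068 Mbps × 1680 s = 25314.2 Mb.
With 1% container overhead: ×1.01. → 25567.4 Mb.
At 10 Mbps: 25567.4 / 10 = 2556.7 s ≈ 42.6 minutes.

43 minutes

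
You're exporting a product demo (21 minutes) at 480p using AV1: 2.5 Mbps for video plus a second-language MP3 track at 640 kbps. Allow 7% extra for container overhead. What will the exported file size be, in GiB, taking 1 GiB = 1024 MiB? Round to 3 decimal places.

21 min = 1260 s
Audio: 640 kbps = 0.640 Mbps.
Total bitrate: 2.5 + 0.640 = 3.140 Mbps.
Stream data: 3.140 Mbps × 1260 s = 3956.4 Mb.
With 7% container overhead: ×1.07.
4,233 Mb = 529,168,500 bytes ÷ 1,073,741,824 = 0.4928 GiB.

0.493 GiB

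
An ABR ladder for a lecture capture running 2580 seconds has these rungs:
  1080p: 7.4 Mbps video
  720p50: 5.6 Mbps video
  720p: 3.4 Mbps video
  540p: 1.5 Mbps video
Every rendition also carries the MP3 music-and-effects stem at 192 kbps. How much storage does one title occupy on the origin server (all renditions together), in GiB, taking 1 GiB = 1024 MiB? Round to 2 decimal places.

5.61 GiB

Audio: 192 kbps = 0.192 Mbps.
Sum of rendition bitrates: (7.4+0.192) + (5.6+0.192) + (3.4+0.192) + (1.5+0.192) = 18.668 Mbps.
× 2580 s = 48,163 Mb = 6,020 MB = 5.607 GiB.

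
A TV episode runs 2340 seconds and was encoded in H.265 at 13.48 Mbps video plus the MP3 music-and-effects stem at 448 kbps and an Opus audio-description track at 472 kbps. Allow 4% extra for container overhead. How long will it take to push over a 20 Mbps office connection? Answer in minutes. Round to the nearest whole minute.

Audio total: 448 + 472 = 920 kbps = 0.920 Mbps.
Total bitrate: 14.400 Mbps.
File: 14.400 Mbps × 2340 s = 33696.0 Mb.
With 4% container overhead: ×1.04. → 35043.8 Mb.
At 20 Mbps: 35043.8 / 20 = 1752.2 s ≈ 29.2 minutes.

29 minutes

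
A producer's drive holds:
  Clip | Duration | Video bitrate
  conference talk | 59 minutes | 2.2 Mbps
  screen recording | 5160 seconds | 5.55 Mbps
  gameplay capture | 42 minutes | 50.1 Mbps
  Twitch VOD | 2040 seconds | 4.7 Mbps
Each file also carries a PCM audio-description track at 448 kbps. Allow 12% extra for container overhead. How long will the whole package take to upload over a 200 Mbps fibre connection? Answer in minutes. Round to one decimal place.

Audio: 448 kbps = 0.448 Mbps.
conference talk: 2.648 Mbps × 3540 s × 1.12 = 10498.8 Mb
screen recording: 5.998 Mbps × 5160 s × 1.12 = 34663.6 Mb
gameplay capture: 50.548 Mbps × 2520 s × 1.12 = 142666.7 Mb
Twitch VOD: 5.148 Mbps × 2040 s × 1.12 = 11762.2 Mb
Total: 199591.3 Mb = 24948.9 MB.
At 200 Mbps: 199591.3 / 200 = 998 s ≈ 16.6 minutes.

16.6 minutes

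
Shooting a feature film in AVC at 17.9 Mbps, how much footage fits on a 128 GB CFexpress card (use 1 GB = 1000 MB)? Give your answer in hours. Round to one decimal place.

15.9 hours

Capacity: 128 GB = 1,024,000 Mb.
Recording time: 1,024,000 / 17.900 = 57,207 s ≈ 15.9 hours.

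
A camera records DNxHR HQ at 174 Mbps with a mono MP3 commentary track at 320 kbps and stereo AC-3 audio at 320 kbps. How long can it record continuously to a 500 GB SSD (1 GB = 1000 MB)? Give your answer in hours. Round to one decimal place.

6.4 hours

Audio total: 320 + 320 = 640 kbps = 0.640 Mbps.
Total bitrate: 174 + 0.640 = 174.640 Mbps.
Capacity: 500 GB = 4,000,000 Mb.
Recording time: 4,000,000 / 174.640 = 22,904 s ≈ 6.36 hours.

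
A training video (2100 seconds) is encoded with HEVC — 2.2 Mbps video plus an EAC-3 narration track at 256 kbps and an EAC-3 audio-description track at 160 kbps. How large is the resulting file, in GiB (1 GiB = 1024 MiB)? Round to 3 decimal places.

0.640 GiB

Audio total: 256 + 160 = 416 kbps = 0.416 Mbps.
Total bitrate: 2.2 + 0.416 = 2.616 Mbps.
Stream data: 2.616 Mbps × 2100 s = 5493.6 Mb.
5,494 Mb = 686,700,000 bytes ÷ 1,073,741,824 = 0.6395 GiB.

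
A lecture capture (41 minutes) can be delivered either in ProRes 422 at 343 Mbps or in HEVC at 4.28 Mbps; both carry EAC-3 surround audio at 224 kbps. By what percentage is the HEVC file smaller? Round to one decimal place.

41 min = 2460 s
Audio: 224 kbps = 0.224 Mbps.
ProRes 422: 343.224 Mbps × 2460 s = 844331.0 Mb = 98.293 GiB.
HEVC: 4.504 Mbps × 2460 s = 11079.8 Mb = 1.290 GiB.
Reduction: (1 − 1.290/98.293) × 100 = 98.69%.

98.7%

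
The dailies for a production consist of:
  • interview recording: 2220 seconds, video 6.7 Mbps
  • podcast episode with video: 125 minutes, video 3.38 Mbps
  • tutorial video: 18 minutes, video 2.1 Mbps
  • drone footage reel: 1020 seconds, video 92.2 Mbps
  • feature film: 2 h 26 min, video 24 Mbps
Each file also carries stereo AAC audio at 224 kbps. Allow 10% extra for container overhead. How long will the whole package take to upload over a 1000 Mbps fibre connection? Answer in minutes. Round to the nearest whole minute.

Audio: 224 kbps = 0.224 Mbps.
interview recording: 6.924 Mbps × 2220 s × 1.10 = 16908.4 Mb
podcast episode with video: 3.604 Mbps × 7500 s × 1.10 = 29733.0 Mb
tutorial video: 2.324 Mbps × 1080 s × 1.10 = 2760.9 Mb
drone footage reel: 92.424 Mbps × 1020 s × 1.10 = 103699.7 Mb
feature film: 24.224 Mbps × 8760 s × 1.10 = 233422.5 Mb
Total: 386524.5 Mb = 48315.6 MB.
At 1000 Mbps: 386524.5 / 1000 = 387 s ≈ 6.44 minutes.

6 minutes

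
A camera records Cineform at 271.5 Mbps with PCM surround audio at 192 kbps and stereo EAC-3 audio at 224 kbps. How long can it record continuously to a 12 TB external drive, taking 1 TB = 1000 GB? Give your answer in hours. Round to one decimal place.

98.1 hours

Audio total: 192 + 224 = 416 kbps = 0.416 Mbps.
Total bitrate: 271.5 + 0.416 = 271.916 Mbps.
Capacity: 12 TB = 96,000,000 Mb.
Recording time: 96,000,000 / 271.916 = 353,050 s ≈ 98.1 hours.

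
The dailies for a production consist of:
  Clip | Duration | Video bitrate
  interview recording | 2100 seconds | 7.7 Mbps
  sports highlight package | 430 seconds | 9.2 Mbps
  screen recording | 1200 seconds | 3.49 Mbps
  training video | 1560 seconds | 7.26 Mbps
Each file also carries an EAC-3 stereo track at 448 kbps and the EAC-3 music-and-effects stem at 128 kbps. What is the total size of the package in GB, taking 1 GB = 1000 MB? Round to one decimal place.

4.8 GB

Audio total: 448 + 128 = 576 kbps = 0.576 Mbps.
interview recording: 8.276 Mbps × 2100 s = 17379.6 Mb
sports highlight package: 9.776 Mbps × 430 s = 4203.7 Mb
screen recording: 4.066 Mbps × 1200 s = 4879.2 Mb
training video: 7.836 Mbps × 1560 s = 12224.2 Mb
Total: 38686.6 Mb = 4835.8 MB.
= 4.836 GB.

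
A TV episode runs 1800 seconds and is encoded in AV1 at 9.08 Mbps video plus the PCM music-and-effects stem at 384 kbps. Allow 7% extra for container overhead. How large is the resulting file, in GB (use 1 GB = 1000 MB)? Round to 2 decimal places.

2.28 GB

Audio: 384 kbps = 0.384 Mbps.
Total bitrate: 9.08 + 0.384 = 9.464 Mbps.
Stream data: 9.464 Mbps × 1800 s = 17035.2 Mb.
With 7% container overhead: ×1.07.
18,228 Mb ÷ 8 = 2,278 MB → 2.278 GB.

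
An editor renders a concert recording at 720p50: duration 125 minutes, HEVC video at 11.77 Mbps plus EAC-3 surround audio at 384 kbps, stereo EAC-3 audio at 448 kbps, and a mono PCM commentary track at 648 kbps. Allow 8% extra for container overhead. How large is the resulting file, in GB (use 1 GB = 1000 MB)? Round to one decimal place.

13.4 GB

125 min = 7500 s
Audio total: 384 + 448 + 648 = 1480 kbps = 1.480 Mbps.
Total bitrate: 11.77 + 1.480 = 13.250 Mbps.
Stream data: 13.250 Mbps × 7500 s = 99375.0 Mb.
With 8% container overhead: ×1.08.
107,325 Mb ÷ 8 = 13,416 MB → 13.42 GB.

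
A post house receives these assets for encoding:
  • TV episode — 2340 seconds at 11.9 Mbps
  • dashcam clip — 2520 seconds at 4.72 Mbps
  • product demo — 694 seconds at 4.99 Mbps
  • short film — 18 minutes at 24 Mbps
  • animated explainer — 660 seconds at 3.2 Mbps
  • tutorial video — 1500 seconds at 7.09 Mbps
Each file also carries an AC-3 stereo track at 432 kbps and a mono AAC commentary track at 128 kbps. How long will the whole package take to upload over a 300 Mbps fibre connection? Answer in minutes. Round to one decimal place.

4.8 minutes

Audio total: 432 + 128 = 560 kbps = 0.560 Mbps.
TV episode: 12.460 Mbps × 2340 s = 29156.4 Mb
dashcam clip: 5.280 Mbps × 2520 s = 13305.6 Mb
product demo: 5.550 Mbps × 694 s = 3851.7 Mb
short film: 24.560 Mbps × 1080 s = 26524.8 Mb
animated explainer: 3.760 Mbps × 660 s = 2481.6 Mb
tutorial video: 7.650 Mbps × 1500 s = 11475.0 Mb
Total: 86795.1 Mb = 10849.4 MB.
At 300 Mbps: 86795.1 / 300 = 289 s ≈ 4.82 minutes.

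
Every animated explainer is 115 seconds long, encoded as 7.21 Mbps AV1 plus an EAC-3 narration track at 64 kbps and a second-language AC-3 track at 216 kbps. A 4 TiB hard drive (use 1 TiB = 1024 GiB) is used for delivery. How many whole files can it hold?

40847

Audio total: 64 + 216 = 280 kbps = 0.280 Mbps.
Total bitrate: 7.490 Mbps.
Per item: 7.490 Mbps × 115 s = 861.4 Mb = 107.7 MB.
Capacity: 4 TiB = 35,184,372 Mb; 40847.94 items → 40847 complete.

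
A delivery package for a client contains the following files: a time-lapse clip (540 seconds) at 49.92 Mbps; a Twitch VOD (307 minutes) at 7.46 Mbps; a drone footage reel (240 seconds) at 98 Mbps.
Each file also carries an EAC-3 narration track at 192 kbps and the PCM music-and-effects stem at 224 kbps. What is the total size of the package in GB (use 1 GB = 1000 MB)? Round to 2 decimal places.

Audio total: 192 + 224 = 416 kbps = 0.416 Mbps.
time-lapse clip: 50.336 Mbps × 540 s = 27181.4 Mb
Twitch VOD: 7.876 Mbps × 18420 s = 145075.9 Mb
drone footage reel: 98.416 Mbps × 240 s = 23619.8 Mb
Total: 195877.2 Mb = 24484.7 MB.
= 24.48 GB.

24.48 GB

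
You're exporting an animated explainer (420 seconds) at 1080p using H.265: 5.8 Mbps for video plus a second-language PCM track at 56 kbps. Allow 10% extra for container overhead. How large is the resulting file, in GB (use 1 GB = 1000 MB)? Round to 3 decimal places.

0.338 GB

Audio: 56 kbps = 0.056 Mbps.
Total bitrate: 5.8 + 0.056 = 5.856 Mbps.
Stream data: 5.856 Mbps × 420 s = 2459.5 Mb.
With 10% container overhead: ×1.10.
2,705 Mb ÷ 8 = 338.2 MB → 0.3382 GB.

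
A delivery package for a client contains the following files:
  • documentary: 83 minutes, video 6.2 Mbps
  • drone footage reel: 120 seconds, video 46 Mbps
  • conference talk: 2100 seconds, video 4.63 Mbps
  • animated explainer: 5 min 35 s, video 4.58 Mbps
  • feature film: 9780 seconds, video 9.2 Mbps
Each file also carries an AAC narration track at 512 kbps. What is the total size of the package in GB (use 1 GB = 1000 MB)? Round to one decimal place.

18.3 GB

Audio: 512 kbps = 0.512 Mbps.
documentary: 6.712 Mbps × 4980 s = 33425.8 Mb
drone footage reel: 46.512 Mbps × 120 s = 5581.4 Mb
conference talk: 5.142 Mbps × 2100 s = 10798.2 Mb
animated explainer: 5.092 Mbps × 335 s = 1705.8 Mb
feature film: 9.712 Mbps × 9780 s = 94983.4 Mb
Total: 146494.6 Mb = 18311.8 MB.
= 18.31 GB.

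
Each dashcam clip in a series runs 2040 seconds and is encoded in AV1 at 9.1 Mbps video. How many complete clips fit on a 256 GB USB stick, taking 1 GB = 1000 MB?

110

Per item: 9.100 Mbps × 2040 s = 18,564 Mb = 2,320 MB.
Capacity: 256 GB = 2,048,000 Mb; 110.32 items → 110 complete.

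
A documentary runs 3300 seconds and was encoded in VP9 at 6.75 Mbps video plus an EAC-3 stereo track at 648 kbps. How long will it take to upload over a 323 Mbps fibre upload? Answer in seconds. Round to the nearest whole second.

76 seconds

Audio: 648 kbps = 0.648 Mbps.
Total bitrate: 7.398 Mbps.
File: 7.398 Mbps × 3300 s = 24413.4 Mb.
At 323 Mbps: 24413.4 / 323 = 75.6 s ≈ 75.6 seconds.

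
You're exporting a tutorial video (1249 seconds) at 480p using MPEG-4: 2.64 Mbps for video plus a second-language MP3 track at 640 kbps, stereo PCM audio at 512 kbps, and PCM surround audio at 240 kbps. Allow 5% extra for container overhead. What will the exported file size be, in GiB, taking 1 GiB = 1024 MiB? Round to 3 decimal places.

0.616 GiB

Audio total: 640 + 512 + 240 = 1392 kbps = 1.392 Mbps.
Total bitrate: 2.64 + 1.392 = 4.032 Mbps.
Stream data: 4.032 Mbps × 1249 s = 5036.0 Mb.
With 5% container overhead: ×1.05.
5,288 Mb = 660,970,800 bytes ÷ 1,073,741,824 = 0.6156 GiB.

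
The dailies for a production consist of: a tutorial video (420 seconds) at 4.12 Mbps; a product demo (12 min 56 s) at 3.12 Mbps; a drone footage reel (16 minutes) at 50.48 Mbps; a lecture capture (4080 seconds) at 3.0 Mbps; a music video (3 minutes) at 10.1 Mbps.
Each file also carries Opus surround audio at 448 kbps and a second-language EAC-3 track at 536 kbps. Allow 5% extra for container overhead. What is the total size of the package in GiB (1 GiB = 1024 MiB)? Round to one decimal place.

8.9 GiB

Audio total: 448 + 536 = 984 kbps = 0.984 Mbps.
tutorial video: 5.104 Mbps × 420 s × 1.05 = 2250.9 Mb
product demo: 4.104 Mbps × 776 s × 1.05 = 3343.9 Mb
drone footage reel: 51.464 Mbps × 960 s × 1.05 = 51875.7 Mb
lecture capture: 3.984 Mbps × 4080 s × 1.05 = 17067.5 Mb
music video: 11.084 Mbps × 180 s × 1.05 = 2094.9 Mb
Total: 76632.8 Mb = 9579.1 MB.
= 8.921 GiB.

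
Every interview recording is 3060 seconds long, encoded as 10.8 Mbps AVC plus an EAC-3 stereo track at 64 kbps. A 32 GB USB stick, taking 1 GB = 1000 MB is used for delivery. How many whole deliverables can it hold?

7

Audio: 64 kbps = 0.064 Mbps.
Total bitrate: 10.864 Mbps.
Per item: 10.864 Mbps × 3060 s = 33,244 Mb = 4,155 MB.
Capacity: 32 GB = 256,000 Mb; 7.70 items → 7 complete.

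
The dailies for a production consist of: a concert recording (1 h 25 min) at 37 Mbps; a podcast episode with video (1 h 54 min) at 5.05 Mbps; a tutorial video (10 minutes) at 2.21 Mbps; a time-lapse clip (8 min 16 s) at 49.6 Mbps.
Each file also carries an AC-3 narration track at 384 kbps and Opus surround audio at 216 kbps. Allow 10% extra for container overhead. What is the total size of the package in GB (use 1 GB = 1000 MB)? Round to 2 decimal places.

Audio total: 384 + 216 = 600 kbps = 0.600 Mbps.
concert recording: 37.600 Mbps × 5100 s × 1.10 = 210936.0 Mb
podcast episode with video: 5.650 Mbps × 6840 s × 1.10 = 42510.6 Mb
tutorial video: 2.810 Mbps × 600 s × 1.10 = 1854.6 Mb
time-lapse clip: 50.200 Mbps × 496 s × 1.10 = 27389.1 Mb
Total: 282690.3 Mb = 35336.3 MB.
= 35.34 GB.

35.34 GB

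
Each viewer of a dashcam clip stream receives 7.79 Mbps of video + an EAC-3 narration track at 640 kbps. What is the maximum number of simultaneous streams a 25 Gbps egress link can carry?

Audio: 640 kbps = 0.640 Mbps.
Per-viewer media rate: 8.430 Mbps.
25 Gbps = 25,000 Mbps; 25,000 / 8.430 = 2965.60 → 2965 viewers.

2965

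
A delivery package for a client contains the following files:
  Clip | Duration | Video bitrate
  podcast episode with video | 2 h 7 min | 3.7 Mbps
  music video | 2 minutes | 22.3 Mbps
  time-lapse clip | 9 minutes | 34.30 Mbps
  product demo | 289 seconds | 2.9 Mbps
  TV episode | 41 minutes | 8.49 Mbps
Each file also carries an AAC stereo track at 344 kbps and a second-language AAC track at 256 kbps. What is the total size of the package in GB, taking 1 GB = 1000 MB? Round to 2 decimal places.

Audio total: 344 + 256 = 600 kbps = 0.600 Mbps.
podcast episode with video: 4.300 Mbps × 7620 s = 32766.0 Mb
music video: 22.900 Mbps × 120 s = 2748.0 Mb
time-lapse clip: 34.900 Mbps × 540 s = 18846.0 Mb
product demo: 3.500 Mbps × 289 s = 1011.5 Mb
TV episode: 9.090 Mbps × 2460 s = 22361.4 Mb
Total: 77732.9 Mb = 9716.6 MB.
= 9.717 GB.

9.72 GB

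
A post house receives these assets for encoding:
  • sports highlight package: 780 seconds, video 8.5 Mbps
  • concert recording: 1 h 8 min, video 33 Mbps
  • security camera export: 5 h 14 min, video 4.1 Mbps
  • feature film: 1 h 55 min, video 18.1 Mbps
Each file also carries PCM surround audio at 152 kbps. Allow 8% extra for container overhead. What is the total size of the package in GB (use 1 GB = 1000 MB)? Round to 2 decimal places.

46.99 GB

Audio: 152 kbps = 0.152 Mbps.
sports highlight package: 8.652 Mbps × 780 s × 1.08 = 7288.4 Mb
concert recording: 33.152 Mbps × 4080 s × 1.08 = 146081.0 Mb
security camera export: 4.252 Mbps × 18840 s × 1.08 = 86516.3 Mb
feature film: 18.252 Mbps × 6900 s × 1.08 = 136013.9 Mb
Total: 375899.6 Mb = 46987.5 MB.
= 46.99 GB.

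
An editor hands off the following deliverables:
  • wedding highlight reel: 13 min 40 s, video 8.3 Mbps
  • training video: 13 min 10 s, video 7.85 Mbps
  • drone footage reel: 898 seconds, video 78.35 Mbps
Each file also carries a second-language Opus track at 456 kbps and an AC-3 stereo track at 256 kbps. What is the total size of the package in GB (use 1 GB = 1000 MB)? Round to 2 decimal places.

Audio total: 456 + 256 = 712 kbps = 0.712 Mbps.
wedding highlight reel: 9.012 Mbps × 820 s = 7389.8 Mb
training video: 8.562 Mbps × 790 s = 6764.0 Mb
drone footage reel: 79.062 Mbps × 898 s = 70997.7 Mb
Total: 85151.5 Mb = 10643.9 MB.
= 10.64 GB.

10.64 GB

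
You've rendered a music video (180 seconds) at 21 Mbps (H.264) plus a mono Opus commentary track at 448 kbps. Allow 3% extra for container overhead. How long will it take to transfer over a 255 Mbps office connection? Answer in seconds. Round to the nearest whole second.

16 seconds

Audio: 448 kbps = 0.448 Mbps.
Total bitrate: 21.448 Mbps.
File: 21.448 Mbps × 180 s = 3860.6 Mb.
With 3% container overhead: ×1.03. → 3976.5 Mb.
At 255 Mbps: 3976.5 / 255 = 15.6 s ≈ 15.6 seconds.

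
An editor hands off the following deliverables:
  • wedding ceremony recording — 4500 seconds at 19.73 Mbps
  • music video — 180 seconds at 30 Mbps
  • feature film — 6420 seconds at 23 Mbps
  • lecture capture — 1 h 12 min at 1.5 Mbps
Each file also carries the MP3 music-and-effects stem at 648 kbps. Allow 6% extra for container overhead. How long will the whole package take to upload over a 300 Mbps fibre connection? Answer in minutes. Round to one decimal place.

15.2 minutes

Audio: 648 kbps = 0.648 Mbps.
wedding ceremony recording: 20.378 Mbps × 4500 s × 1.06 = 97203.1 Mb
music video: 30.648 Mbps × 180 s × 1.06 = 5847.6 Mb
feature film: 23.648 Mbps × 6420 s × 1.06 = 160929.4 Mb
lecture capture: 2.148 Mbps × 4320 s × 1.06 = 9836.1 Mb
Total: 273816.2 Mb = 34227.0 MB.
At 300 Mbps: 273816.2 / 300 = 913 s ≈ 15.2 minutes.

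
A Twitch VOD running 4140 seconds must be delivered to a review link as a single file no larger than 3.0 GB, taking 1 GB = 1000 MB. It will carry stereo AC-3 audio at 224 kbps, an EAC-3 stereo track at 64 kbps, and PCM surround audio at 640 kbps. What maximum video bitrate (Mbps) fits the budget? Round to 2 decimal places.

4.87 Mbps

Budget: 3.0 GB = 24000.0 Mb.
Total bitrate budget: 24000.0 Mb / 4140 s = 5.797 Mbps.
Audio total: 224 + 64 + 640 = 928 kbps = 0.928 Mbps.
Video: 5.797 − 0.928 = 4.869 Mbps.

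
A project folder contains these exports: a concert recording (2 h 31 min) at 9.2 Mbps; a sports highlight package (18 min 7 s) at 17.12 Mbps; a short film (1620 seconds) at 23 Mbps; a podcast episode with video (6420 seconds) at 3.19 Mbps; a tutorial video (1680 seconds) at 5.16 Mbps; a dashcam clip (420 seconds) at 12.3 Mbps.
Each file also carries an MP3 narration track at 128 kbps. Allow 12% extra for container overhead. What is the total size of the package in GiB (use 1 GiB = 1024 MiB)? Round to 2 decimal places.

Audio: 128 kbps = 0.128 Mbps.
concert recording: 9.328 Mbps × 9060 s × 1.12 = 94653.1 Mb
sports highlight package: 17.248 Mbps × 1087 s × 1.12 = 20998.4 Mb
short film: 23.128 Mbps × 1620 s × 1.12 = 41963.4 Mb
podcast episode with video: 3.318 Mbps × 6420 s × 1.12 = 23857.7 Mb
tutorial video: 5.288 Mbps × 1680 s × 1.12 = 9949.9 Mb
dashcam clip: 12.428 Mbps × 420 s × 1.12 = 5846.1 Mb
Total: 197268.7 Mb = 24658.6 MB.
= 22.97 GiB.

22.97 GiB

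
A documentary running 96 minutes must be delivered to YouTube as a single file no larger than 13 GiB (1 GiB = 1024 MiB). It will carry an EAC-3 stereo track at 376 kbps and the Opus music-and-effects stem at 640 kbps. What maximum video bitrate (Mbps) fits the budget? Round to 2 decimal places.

18.37 Mbps

Budget: 13 GiB = 111669.1 Mb.
96 min = 5760 s
Total bitrate budget: 111669.1 Mb / 5760 s = 19.387 Mbps.
Audio total: 376 + 640 = 1016 kbps = 1.016 Mbps.
Video: 19.387 − 1.016 = 18.371 Mbps.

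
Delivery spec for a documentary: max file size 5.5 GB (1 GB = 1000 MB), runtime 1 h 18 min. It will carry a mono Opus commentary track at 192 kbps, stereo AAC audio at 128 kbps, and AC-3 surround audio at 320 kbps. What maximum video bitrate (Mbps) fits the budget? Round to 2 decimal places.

8.76 Mbps

Budget: 5.5 GB = 44000.0 Mb.
1 h 18 min = 78 min = 4680 s
Total bitrate budget: 44000.0 Mb / 4680 s = 9.402 Mbps.
Audio total: 192 + 128 + 320 = 640 kbps = 0.640 Mbps.
Video: 9.402 − 0.640 = 8.762 Mbps.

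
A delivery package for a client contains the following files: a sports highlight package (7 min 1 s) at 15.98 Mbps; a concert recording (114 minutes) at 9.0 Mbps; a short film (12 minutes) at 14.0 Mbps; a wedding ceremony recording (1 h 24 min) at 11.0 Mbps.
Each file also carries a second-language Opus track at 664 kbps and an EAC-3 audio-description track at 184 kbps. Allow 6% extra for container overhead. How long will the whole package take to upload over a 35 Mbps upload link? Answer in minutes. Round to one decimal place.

Audio total: 664 + 184 = 848 kbps = 0.848 Mbps.
sports highlight package: 16.828 Mbps × 421 s × 1.06 = 7509.7 Mb
concert recording: 9.848 Mbps × 6840 s × 1.06 = 71401.9 Mb
short film: 14.848 Mbps × 720 s × 1.06 = 11332.0 Mb
wedding ceremony recording: 11.848 Mbps × 5040 s × 1.06 = 63296.8 Mb
Total: 153540.4 Mb = 19192.5 MB.
At 35 Mbps: 153540.4 / 35 = 4387 s ≈ 73.1 minutes.

73.1 minutes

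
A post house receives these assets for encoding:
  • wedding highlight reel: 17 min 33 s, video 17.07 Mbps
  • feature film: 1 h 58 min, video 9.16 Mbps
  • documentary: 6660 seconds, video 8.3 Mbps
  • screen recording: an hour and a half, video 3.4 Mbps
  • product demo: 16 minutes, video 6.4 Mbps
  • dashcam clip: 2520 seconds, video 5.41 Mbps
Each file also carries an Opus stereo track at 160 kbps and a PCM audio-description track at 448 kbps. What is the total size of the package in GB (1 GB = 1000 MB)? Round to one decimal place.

23.8 GB

Audio total: 160 + 448 = 608 kbps = 0.608 Mbps.
wedding highlight reel: 17.678 Mbps × 1053 s = 18614.9 Mb
feature film: 9.768 Mbps × 7080 s = 69157.4 Mb
documentary: 8.908 Mbps × 6660 s = 59327.3 Mb
screen recording: 4.008 Mbps × 5400 s = 21643.2 Mb
product demo: 7.008 Mbps × 960 s = 6727.7 Mb
dashcam clip: 6.018 Mbps × 2520 s = 15165.4 Mb
Total: 190635.9 Mb = 23829.5 MB.
= 23.83 GB.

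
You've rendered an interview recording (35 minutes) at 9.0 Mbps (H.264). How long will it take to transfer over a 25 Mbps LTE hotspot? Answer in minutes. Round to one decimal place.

35 min = 2100 s
File: 9.000 Mbps × 2100 s = 18900.0 Mb.
At 25 Mbps: 18900.0 / 25 = 756.0 s ≈ 12.6 minutes.

12.6 minutes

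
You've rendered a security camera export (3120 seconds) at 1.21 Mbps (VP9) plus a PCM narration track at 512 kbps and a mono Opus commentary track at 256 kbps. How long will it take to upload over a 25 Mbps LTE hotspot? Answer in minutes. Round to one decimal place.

Audio total: 512 + 256 = 768 kbps = 0.768 Mbps.
Total bitrate: 1.978 Mbps.
File: 1.978 Mbps × 3120 s = 6171.4 Mb.
At 25 Mbps: 6171.4 / 25 = 246.9 s ≈ 4.11 minutes.

4.1 minutes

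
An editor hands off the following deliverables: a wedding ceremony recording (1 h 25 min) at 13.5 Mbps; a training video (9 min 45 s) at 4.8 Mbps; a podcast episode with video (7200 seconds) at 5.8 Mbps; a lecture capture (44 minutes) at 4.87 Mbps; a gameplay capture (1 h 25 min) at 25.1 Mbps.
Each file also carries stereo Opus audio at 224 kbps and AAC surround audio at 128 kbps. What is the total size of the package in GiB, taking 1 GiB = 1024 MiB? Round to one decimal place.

Audio total: 224 + 128 = 352 kbps = 0.352 Mbps.
wedding ceremony recording: 13.852 Mbps × 5100 s = 70645.2 Mb
training video: 5.152 Mbps × 585 s = 3013.9 Mb
podcast episode with video: 6.152 Mbps × 7200 s = 44294.4 Mb
lecture capture: 5.222 Mbps × 2640 s = 13786.1 Mb
gameplay capture: 25.452 Mbps × 5100 s = 129805.2 Mb
Total: 261544.8 Mb = 32693.1 MB.
= 30.45 GiB.

30.4 GiB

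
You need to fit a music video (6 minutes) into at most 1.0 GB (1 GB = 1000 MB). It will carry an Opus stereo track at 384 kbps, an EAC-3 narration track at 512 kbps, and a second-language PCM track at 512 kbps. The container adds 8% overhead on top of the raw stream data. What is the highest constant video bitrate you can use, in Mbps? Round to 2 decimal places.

19.17 Mbps

Budget: 1.0 GB = 8000.0 Mb.
Stream payload after overhead: 8000.0 / 1.08 = 7407.4 Mb.
6 min = 360 s
Total bitrate budget: 7407.4 Mb / 360 s = 20.576 Mbps.
Audio total: 384 + 512 + 512 = 1408 kbps = 1.408 Mbps.
Video: 20.576 − 1.408 = 19.168 Mbps.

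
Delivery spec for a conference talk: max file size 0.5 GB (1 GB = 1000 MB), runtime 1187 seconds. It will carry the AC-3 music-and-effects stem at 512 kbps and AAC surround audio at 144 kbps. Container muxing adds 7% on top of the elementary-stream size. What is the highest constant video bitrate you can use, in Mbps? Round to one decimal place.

Budget: 0.5 GB = 4000.0 Mb.
Stream payload after overhead: 4000.0 / 1.07 = 3738.3 Mb.
Total bitrate budget: 3738.3 Mb / 1187 s = 3.149 Mbps.
Audio total: 512 + 144 = 656 kbps = 0.656 Mbps.
Video: 3.149 − 0.656 = 2.493 Mbps.

2.5 Mbps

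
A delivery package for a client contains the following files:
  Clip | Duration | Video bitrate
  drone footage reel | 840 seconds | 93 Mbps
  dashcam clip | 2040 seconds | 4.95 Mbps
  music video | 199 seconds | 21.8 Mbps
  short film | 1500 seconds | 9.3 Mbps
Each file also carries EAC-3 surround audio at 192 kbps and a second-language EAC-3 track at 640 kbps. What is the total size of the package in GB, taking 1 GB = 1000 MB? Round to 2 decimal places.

13.79 GB

Audio total: 192 + 640 = 832 kbps = 0.832 Mbps.
drone footage reel: 93.832 Mbps × 840 s = 78818.9 Mb
dashcam clip: 5.782 Mbps × 2040 s = 11795.3 Mb
music video: 22.632 Mbps × 199 s = 4503.8 Mb
short film: 10.132 Mbps × 1500 s = 15198.0 Mb
Total: 110315.9 Mb = 13789.5 MB.
= 13.79 GB.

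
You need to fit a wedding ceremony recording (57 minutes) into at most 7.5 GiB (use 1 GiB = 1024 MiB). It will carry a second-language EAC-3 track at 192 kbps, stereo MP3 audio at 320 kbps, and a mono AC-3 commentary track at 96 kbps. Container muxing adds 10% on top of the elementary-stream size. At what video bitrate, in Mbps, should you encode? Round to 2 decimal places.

Budget: 7.5 GiB = 64424.5 Mb.
Stream payload after overhead: 64424.5 / 1.10 = 58567.7 Mb.
57 min = 3420 s
Total bitrate budget: 58567.7 Mb / 3420 s = 17.125 Mbps.
Audio total: 192 + 320 + 96 = 608 kbps = 0.608 Mbps.
Video: 17.125 − 0.608 = 16.517 Mbps.

16.52 Mbps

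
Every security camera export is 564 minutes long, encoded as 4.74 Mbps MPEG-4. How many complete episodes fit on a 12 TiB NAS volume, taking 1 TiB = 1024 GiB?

564 min = 33840 s
Per item: 4.740 Mbps × 33840 s = 160,402 Mb = 20,050 MB.
Capacity: 12 TiB = 105,553,116 Mb; 658.06 items → 658 complete.

658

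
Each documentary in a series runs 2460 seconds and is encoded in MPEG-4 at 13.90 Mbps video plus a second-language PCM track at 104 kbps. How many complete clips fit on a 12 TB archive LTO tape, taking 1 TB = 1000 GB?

2786

Audio: 104 kbps = 0.104 Mbps.
Total bitrate: 14.004 Mbps.
Per item: 14.004 Mbps × 2460 s = 34,450 Mb = 4,306 MB.
Capacity: 12 TB = 96,000,000 Mb; 2786.66 items → 2786 complete.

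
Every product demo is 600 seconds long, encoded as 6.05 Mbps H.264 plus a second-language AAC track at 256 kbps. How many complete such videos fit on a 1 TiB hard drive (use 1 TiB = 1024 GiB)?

Audio: 256 kbps = 0.256 Mbps.
Total bitrate: 6.306 Mbps.
Per item: 6.306 Mbps × 600 s = 3,784 Mb = 472.9 MB.
Capacity: 1 TiB = 8,796,093 Mb; 2324.79 items → 2324 complete.

2324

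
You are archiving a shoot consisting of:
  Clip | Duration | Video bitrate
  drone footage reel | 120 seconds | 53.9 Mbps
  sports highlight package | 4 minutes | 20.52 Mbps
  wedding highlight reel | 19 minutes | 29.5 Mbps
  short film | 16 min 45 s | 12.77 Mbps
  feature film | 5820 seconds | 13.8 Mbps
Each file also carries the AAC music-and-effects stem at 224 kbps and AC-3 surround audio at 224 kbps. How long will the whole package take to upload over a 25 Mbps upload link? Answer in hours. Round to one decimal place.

Audio total: 224 + 224 = 448 kbps = 0.448 Mbps.
drone footage reel: 54.348 Mbps × 120 s = 6521.8 Mb
sports highlight package: 20.968 Mbps × 240 s = 5032.3 Mb
wedding highlight reel: 29.948 Mbps × 1140 s = 34140.7 Mb
short film: 13.218 Mbps × 1005 s = 13284.1 Mb
feature film: 14.248 Mbps × 5820 s = 82923.4 Mb
Total: 141902.2 Mb = 17737.8 MB.
At 25 Mbps: 141902.2 / 25 = 5676 s ≈ 1.58 hours.

1.6 hours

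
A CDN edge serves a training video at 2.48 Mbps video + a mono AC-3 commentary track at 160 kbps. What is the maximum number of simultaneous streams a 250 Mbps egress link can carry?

Audio: 160 kbps = 0.160 Mbps.
Per-viewer media rate: 2.640 Mbps.
250 Mbps = 250.0 Mbps; 250.0 / 2.640 = 94.70 → 94 viewers.

94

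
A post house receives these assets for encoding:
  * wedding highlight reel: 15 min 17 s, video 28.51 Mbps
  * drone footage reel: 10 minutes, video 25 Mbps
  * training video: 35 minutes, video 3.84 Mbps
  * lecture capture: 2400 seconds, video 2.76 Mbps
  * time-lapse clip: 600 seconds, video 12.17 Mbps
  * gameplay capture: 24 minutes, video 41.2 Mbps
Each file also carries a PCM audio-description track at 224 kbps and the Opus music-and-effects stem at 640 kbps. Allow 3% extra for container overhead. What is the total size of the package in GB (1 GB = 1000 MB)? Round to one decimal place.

Audio total: 224 + 640 = 864 kbps = 0.864 Mbps.
wedding highlight reel: 29.374 Mbps × 917 s × 1.03 = 27744.0 Mb
drone footage reel: 25.864 Mbps × 600 s × 1.03 = 15984.0 Mb
training video: 4.704 Mbps × 2100 s × 1.03 = 10174.8 Mb
lecture capture: 3.624 Mbps × 2400 s × 1.03 = 8958.5 Mb
time-lapse clip: 13.034 Mbps × 600 s × 1.03 = 8055.0 Mb
gameplay capture: 42.064 Mbps × 1440 s × 1.03 = 62389.3 Mb
Total: 133305.6 Mb = 16663.2 MB.
= 16.66 GB.

16.7 GB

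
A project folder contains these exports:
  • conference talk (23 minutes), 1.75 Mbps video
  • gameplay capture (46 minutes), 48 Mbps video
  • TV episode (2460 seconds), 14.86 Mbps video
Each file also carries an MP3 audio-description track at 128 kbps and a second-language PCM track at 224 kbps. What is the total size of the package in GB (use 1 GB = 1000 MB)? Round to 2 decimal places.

Audio total: 128 + 224 = 352 kbps = 0.352 Mbps.
conference talk: 2.102 Mbps × 1380 s = 2900.8 Mb
gameplay capture: 48.352 Mbps × 2760 s = 133451.5 Mb
TV episode: 15.212 Mbps × 2460 s = 37421.5 Mb
Total: 173773.8 Mb = 21721.7 MB.
= 21.72 GB.

21.72 GB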